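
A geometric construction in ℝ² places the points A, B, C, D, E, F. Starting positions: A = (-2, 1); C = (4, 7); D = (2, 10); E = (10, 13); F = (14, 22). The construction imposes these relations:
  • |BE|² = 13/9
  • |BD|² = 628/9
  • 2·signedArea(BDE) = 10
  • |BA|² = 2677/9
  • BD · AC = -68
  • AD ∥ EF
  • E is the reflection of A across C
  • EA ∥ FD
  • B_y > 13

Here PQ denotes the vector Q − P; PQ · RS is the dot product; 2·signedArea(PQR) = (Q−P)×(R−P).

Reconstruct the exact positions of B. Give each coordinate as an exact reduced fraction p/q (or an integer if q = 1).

1. B_x = 28/3  [2·signedArea(BDE) = 10 ∩ BD · AC = -68]
2. B_y = 14  [2·signedArea(BDE) = 10 ∩ BD · AC = -68]
   → B = (28/3, 14)

B = (28/3, 14)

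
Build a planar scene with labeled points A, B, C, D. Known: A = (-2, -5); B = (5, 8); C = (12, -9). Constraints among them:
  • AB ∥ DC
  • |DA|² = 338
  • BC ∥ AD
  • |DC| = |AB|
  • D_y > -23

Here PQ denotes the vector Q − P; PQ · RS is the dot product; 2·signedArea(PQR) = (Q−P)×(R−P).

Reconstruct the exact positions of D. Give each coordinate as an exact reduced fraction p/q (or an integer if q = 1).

1. D_x = 5  [AB ∥ DC ∩ BC ∥ AD]
2. D_y = -22  [AB ∥ DC ∩ BC ∥ AD]
   → D = (5, -22)

D = (5, -22)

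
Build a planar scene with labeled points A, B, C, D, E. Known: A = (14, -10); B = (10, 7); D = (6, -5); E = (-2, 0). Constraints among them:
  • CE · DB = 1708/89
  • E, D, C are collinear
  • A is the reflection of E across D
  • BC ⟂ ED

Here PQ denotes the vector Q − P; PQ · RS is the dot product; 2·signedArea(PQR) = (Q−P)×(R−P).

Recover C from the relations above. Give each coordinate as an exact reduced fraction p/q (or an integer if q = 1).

C = (310/89, -305/89)

1. C_x = 310/89  [E, D, C are collinear ∩ BC ⟂ ED]
2. C_y = -305/89  [E, D, C are collinear ∩ BC ⟂ ED]
   → C = (310/89, -305/89)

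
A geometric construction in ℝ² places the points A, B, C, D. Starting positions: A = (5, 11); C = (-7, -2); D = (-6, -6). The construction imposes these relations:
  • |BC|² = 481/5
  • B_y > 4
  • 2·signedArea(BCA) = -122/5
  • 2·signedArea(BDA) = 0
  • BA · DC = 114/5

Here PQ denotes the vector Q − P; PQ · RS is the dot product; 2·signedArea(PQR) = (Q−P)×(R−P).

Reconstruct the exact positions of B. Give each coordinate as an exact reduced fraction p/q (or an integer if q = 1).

B = (3/5, 21/5)

1. B_x = 3/5  [2·signedArea(BDA) = 0 ∩ 2·signedArea(BCA) = -122/5]
2. B_y = 21/5  [2·signedArea(BDA) = 0 ∩ 2·signedArea(BCA) = -122/5]
   → B = (3/5, 21/5)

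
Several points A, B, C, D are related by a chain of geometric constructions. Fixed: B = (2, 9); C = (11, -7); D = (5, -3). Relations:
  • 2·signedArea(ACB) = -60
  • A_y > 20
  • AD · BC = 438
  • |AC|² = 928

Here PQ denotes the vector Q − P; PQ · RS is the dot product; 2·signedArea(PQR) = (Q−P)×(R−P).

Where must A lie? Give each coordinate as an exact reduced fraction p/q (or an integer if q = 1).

A = (-1, 21)

1. A_x = -1  [2·signedArea(ACB) = -60 ∩ AD · BC = 438]
2. A_y = 21  [2·signedArea(ACB) = -60 ∩ AD · BC = 438]
   → A = (-1, 21)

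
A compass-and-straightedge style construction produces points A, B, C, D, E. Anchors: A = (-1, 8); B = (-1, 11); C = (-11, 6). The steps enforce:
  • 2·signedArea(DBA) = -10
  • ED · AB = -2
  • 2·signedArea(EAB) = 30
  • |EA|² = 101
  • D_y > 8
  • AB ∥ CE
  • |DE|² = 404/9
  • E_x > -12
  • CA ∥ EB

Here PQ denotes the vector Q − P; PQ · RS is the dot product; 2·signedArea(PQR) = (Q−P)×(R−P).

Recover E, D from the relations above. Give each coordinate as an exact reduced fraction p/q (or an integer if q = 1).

D = (-13/3, 25/3)
E = (-11, 9)

1. E_x = -11  [CA ∥ EB ∩ AB ∥ CE]
2. E_y = 9  [CA ∥ EB ∩ AB ∥ CE]
   → E = (-11, 9)
3. D_x = -13/3  [2·signedArea(DBA) = -10 ∩ ED · AB = -2]
4. D_y = 25/3  [2·signedArea(DBA) = -10 ∩ ED · AB = -2]
   → D = (-13/3, 25/3)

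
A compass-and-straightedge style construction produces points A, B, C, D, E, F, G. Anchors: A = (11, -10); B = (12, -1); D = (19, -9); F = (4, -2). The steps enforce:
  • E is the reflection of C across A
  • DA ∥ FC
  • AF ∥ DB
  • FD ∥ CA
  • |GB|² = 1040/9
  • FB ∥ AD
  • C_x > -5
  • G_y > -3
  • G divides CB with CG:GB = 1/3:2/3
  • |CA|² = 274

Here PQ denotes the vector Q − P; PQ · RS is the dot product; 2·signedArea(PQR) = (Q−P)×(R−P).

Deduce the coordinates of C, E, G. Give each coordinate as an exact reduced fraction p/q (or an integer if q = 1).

1. C_x = -4  [FD ∥ CA ∩ DA ∥ FC]
2. C_y = -3  [FD ∥ CA ∩ DA ∥ FC]
   → C = (-4, -3)
3. E_x = 26  [E is the reflection of C across A]
4. E_y = -17  [E is the reflection of C across A]
   → E = (26, -17)
5. G_x = 4/3  [G divides CB with CG:GB = 1/3:2/3]
6. G_y = -7/3  [G divides CB with CG:GB = 1/3:2/3]
   → G = (4/3, -7/3)

C = (-4, -3)
E = (26, -17)
G = (4/3, -7/3)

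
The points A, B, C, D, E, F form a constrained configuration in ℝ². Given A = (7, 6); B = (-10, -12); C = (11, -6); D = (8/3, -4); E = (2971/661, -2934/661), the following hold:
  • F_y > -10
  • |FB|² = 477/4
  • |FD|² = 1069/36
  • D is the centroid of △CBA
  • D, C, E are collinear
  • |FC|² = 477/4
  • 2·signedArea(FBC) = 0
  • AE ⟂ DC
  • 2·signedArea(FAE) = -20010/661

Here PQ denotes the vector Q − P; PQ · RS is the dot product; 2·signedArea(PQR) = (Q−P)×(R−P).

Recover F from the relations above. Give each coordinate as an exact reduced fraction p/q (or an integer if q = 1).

F = (1/2, -9)

1. F_x = 1/2  [2·signedArea(FBC) = 0 ∩ 2·signedArea(FAE) = -20010/661]
2. F_y = -9  [2·signedArea(FBC) = 0 ∩ 2·signedArea(FAE) = -20010/661]
   → F = (1/2, -9)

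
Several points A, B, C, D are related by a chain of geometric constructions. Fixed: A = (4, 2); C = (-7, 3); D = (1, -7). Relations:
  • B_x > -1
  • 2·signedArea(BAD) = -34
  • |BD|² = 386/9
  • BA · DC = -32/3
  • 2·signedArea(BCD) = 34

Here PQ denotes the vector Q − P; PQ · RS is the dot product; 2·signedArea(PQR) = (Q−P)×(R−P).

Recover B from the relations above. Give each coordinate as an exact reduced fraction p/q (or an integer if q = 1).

1. B_x = -2/3  [2·signedArea(BCD) = 34 ∩ 2·signedArea(BAD) = -34]
2. B_y = -2/3  [2·signedArea(BCD) = 34 ∩ 2·signedArea(BAD) = -34]
   → B = (-2/3, -2/3)

B = (-2/3, -2/3)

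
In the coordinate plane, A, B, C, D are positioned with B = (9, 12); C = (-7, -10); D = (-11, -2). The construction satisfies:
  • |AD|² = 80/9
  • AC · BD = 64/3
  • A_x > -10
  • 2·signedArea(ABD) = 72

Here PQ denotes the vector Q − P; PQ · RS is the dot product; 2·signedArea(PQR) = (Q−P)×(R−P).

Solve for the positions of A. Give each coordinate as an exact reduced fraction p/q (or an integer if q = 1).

1. A_x = -29/3  [2·signedArea(ABD) = 72 ∩ AC · BD = 64/3]
2. A_y = -14/3  [2·signedArea(ABD) = 72 ∩ AC · BD = 64/3]
   → A = (-29/3, -14/3)

A = (-29/3, -14/3)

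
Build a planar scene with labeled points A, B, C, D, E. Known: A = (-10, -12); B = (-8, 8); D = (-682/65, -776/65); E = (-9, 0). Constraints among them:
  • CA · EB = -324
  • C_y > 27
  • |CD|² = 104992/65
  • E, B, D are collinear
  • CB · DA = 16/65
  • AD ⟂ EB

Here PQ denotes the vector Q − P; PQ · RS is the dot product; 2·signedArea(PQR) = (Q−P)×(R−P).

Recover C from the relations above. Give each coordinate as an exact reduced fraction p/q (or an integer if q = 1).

C = (-6, 28)

1. C_x = -6  [CB · DA = 16/65 ∩ CA · EB = -324]
2. C_y = 28  [CB · DA = 16/65 ∩ CA · EB = -324]
   → C = (-6, 28)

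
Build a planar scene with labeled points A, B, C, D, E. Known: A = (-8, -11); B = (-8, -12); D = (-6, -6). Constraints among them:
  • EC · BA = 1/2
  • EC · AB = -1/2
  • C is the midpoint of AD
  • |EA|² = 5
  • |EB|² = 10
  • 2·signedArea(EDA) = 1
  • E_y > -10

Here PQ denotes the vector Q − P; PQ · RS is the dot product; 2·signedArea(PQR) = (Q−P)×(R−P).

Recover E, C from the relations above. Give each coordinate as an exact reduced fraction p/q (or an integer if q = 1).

1. E_x = -7  [line 5·x + -2·y + 17 = 0 ∩ |EB|² = 10]
2. E_y = -9  [line 5·x + -2·y + 17 = 0 ∩ |EB|² = 10]
   → E = (-7, -9)
3. C_x = -7  [C is the midpoint of AD]
4. C_y = -17/2  [C is the midpoint of AD]
   → C = (-7, -17/2)

C = (-7, -17/2)
E = (-7, -9)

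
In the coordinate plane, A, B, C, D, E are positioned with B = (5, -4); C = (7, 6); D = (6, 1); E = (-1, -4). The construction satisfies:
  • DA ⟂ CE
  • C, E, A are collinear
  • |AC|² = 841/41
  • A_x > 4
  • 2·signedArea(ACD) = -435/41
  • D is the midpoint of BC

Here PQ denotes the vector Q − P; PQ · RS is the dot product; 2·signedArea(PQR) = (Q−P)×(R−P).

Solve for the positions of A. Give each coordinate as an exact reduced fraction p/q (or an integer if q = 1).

A = (171/41, 101/41)

1. A_x = 171/41  [C, E, A are collinear ∩ DA ⟂ CE]
2. A_y = 101/41  [C, E, A are collinear ∩ DA ⟂ CE]
   → A = (171/41, 101/41)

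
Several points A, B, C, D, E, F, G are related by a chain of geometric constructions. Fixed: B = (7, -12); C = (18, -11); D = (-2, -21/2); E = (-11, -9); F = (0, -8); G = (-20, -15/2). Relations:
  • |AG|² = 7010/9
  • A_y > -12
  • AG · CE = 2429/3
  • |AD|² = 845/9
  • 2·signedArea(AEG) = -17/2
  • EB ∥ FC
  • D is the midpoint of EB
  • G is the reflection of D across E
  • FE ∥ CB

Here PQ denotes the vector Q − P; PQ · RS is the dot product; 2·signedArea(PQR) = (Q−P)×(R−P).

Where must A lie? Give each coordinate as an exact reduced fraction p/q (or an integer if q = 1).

1. A_x = 23/3  [AG · CE = 2429/3 ∩ 2·signedArea(AEG) = -17/2]
2. A_y = -67/6  [AG · CE = 2429/3 ∩ 2·signedArea(AEG) = -17/2]
   → A = (23/3, -67/6)

A = (23/3, -67/6)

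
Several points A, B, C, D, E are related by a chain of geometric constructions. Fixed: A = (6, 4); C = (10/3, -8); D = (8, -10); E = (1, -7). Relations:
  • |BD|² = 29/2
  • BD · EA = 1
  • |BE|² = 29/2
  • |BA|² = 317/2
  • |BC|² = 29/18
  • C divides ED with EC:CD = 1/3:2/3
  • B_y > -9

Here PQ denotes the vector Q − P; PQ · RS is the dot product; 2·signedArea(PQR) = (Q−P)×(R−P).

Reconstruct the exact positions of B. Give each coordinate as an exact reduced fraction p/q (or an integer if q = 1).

B = (9/2, -17/2)

1. B_x = 9/2  [line -5·x + -11·y + -71 = 0 ∩ |BD|² = 29/2]
2. B_y = -17/2  [line -5·x + -11·y + -71 = 0 ∩ |BD|² = 29/2]
   → B = (9/2, -17/2)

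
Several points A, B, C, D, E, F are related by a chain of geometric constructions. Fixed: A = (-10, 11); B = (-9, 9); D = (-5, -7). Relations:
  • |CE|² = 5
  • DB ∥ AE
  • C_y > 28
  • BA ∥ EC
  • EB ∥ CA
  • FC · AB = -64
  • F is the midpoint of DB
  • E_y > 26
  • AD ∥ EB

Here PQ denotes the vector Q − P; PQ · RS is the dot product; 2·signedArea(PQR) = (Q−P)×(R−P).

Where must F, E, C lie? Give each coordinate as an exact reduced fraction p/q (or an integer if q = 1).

1. F_x = -7  [F is the midpoint of DB]
2. F_y = 1  [F is the midpoint of DB]
   → F = (-7, 1)
3. E_x = -14  [AD ∥ EB ∩ DB ∥ AE]
4. E_y = 27  [AD ∥ EB ∩ DB ∥ AE]
   → E = (-14, 27)
5. C_x = -15  [EB ∥ CA ∩ BA ∥ EC]
6. C_y = 29  [EB ∥ CA ∩ BA ∥ EC]
   → C = (-15, 29)

C = (-15, 29)
E = (-14, 27)
F = (-7, 1)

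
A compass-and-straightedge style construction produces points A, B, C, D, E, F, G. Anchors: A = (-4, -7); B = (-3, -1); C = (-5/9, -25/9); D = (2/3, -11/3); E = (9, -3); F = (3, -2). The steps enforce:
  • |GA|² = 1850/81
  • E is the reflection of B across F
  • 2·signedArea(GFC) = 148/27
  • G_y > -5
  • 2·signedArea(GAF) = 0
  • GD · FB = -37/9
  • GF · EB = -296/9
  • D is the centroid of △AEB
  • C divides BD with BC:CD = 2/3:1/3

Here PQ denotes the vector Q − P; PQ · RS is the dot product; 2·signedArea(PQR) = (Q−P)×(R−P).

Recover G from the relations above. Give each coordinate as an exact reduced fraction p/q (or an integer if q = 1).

G = (-1/9, -38/9)

1. G_x = -1/9  [2·signedArea(GAF) = 0 ∩ GF · EB = -296/9]
2. G_y = -38/9  [2·signedArea(GAF) = 0 ∩ GF · EB = -296/9]
   → G = (-1/9, -38/9)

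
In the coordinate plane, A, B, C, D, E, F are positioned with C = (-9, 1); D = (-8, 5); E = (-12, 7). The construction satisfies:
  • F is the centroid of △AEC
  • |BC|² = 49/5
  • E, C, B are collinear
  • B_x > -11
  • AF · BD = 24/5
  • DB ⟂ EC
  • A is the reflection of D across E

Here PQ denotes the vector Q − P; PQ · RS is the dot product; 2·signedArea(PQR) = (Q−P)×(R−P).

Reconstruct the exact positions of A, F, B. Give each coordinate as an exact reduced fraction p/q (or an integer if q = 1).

1. A_x = -16  [A is the reflection of D across E]
2. A_y = 9  [A is the reflection of D across E]
   → A = (-16, 9)
3. F_x = -37/3  [F is the centroid of △AEC]
4. F_y = 17/3  [F is the centroid of △AEC]
   → F = (-37/3, 17/3)
5. B_x = -52/5  [E, C, B are collinear ∩ DB ⟂ EC]
6. B_y = 19/5  [E, C, B are collinear ∩ DB ⟂ EC]
   → B = (-52/5, 19/5)

A = (-16, 9)
B = (-52/5, 19/5)
F = (-37/3, 17/3)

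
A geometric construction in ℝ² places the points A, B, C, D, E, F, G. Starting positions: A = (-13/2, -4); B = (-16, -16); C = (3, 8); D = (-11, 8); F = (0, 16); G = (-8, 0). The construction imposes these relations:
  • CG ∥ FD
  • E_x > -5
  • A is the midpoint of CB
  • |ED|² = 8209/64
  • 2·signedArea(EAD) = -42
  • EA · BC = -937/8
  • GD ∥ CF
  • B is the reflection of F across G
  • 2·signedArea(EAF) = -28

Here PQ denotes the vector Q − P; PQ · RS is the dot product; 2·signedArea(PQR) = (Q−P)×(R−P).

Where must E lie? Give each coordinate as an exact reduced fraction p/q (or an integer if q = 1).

1. E_x = -33/8  [2·signedArea(EAF) = -28 ∩ EA · BC = -937/8]
2. E_y = -1  [2·signedArea(EAF) = -28 ∩ EA · BC = -937/8]
   → E = (-33/8, -1)

E = (-33/8, -1)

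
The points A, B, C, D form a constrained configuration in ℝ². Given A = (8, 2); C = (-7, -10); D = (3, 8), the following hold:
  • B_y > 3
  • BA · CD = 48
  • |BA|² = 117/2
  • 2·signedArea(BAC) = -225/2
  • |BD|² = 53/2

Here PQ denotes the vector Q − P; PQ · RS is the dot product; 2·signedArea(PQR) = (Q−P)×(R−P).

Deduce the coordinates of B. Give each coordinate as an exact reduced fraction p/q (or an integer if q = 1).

1. B_x = 1/2  [2·signedArea(BAC) = -225/2 ∩ BA · CD = 48]
2. B_y = 7/2  [2·signedArea(BAC) = -225/2 ∩ BA · CD = 48]
   → B = (1/2, 7/2)

B = (1/2, 7/2)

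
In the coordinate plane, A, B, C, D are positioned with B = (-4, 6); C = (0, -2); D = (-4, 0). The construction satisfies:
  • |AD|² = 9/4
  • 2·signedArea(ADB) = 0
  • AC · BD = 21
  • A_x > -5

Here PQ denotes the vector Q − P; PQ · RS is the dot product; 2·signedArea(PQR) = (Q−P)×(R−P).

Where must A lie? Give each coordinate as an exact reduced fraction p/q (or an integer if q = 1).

A = (-4, 3/2)

1. A_x = -4  [2·signedArea(ADB) = 0 ∩ AC · BD = 21]
2. A_y = 3/2  [2·signedArea(ADB) = 0 ∩ AC · BD = 21]
   → A = (-4, 3/2)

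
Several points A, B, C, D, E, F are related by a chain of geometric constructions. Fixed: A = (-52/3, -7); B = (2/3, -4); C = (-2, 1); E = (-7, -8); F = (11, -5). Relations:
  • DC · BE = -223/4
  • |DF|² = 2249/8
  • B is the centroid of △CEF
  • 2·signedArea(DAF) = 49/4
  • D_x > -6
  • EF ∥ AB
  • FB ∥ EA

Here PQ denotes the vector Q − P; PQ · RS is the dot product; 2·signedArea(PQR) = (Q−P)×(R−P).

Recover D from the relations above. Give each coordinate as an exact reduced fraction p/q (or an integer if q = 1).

1. D_x = -23/4  [DC · BE = -223/4 ∩ 2·signedArea(DAF) = 49/4]
2. D_y = -23/4  [DC · BE = -223/4 ∩ 2·signedArea(DAF) = 49/4]
   → D = (-23/4, -23/4)

D = (-23/4, -23/4)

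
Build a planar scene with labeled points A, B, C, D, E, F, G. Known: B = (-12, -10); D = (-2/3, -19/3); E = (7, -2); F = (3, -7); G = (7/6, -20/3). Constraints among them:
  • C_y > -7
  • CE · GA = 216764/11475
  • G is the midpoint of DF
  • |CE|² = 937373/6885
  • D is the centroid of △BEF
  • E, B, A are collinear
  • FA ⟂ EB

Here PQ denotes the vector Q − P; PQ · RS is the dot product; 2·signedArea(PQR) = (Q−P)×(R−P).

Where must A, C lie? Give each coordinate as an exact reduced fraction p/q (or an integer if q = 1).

1. A_x = 771/425  [E, B, A are collinear ∩ FA ⟂ EB]
2. A_y = -1778/425  [E, B, A are collinear ∩ FA ⟂ EB]
   → A = (771/425, -1778/425)
3. C_x = -13837/3825  [line -1651/2550·x + -3166/1275·y + -443491/22950 = 0 ∩ |CE|² = 937373/6885]
4. C_y = -26159/3825  [line -1651/2550·x + -3166/1275·y + -443491/22950 = 0 ∩ |CE|² = 937373/6885]
   → C = (-13837/3825, -26159/3825)

A = (771/425, -1778/425)
C = (-13837/3825, -26159/3825)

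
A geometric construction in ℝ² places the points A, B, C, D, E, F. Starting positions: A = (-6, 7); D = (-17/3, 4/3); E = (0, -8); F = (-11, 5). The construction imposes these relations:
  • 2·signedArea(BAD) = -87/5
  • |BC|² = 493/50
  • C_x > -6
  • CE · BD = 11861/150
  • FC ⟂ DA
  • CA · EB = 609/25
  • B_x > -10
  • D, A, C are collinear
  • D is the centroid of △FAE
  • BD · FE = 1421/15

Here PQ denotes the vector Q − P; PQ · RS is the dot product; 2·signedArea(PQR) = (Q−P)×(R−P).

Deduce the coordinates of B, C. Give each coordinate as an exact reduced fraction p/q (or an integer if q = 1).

B = (-9, 29/5)
C = (-59/10, 53/10)

1. B_x = -9  [BD · FE = 1421/15 ∩ 2·signedArea(BAD) = -87/5]
2. B_y = 29/5  [BD · FE = 1421/15 ∩ 2·signedArea(BAD) = -87/5]
   → B = (-9, 29/5)
3. C_x = -59/10  [D, A, C are collinear ∩ FC ⟂ DA]
4. C_y = 53/10  [D, A, C are collinear ∩ FC ⟂ DA]
   → C = (-59/10, 53/10)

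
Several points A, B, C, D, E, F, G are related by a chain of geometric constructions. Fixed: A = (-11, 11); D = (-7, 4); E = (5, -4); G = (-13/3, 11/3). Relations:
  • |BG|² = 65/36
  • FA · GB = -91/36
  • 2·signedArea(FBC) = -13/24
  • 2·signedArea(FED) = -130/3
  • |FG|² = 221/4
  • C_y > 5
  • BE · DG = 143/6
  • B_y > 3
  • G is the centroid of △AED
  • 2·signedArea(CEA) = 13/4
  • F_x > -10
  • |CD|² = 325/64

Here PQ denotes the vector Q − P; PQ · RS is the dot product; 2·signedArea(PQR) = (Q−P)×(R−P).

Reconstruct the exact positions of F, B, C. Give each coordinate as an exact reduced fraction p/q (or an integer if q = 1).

1. B_x = -3  [line -8/3·x + 1/3·y + -55/6 = 0 ∩ |BG|² = 65/36]
2. B_y = 7/2  [line -8/3·x + 1/3·y + -55/6 = 0 ∩ |BG|² = 65/36]
   → B = (-3, 7/2)
3. F_x = -28/3  [FA · GB = -91/36 ∩ 2·signedArea(FED) = -130/3]
4. F_y = 55/6  [FA · GB = -91/36 ∩ 2·signedArea(FED) = -130/3]
   → F = (-28/3, 55/6)
5. C_x = -23/4  [2·signedArea(CEA) = 13/4 ∩ 2·signedArea(FBC) = -13/24]
6. C_y = 47/8  [2·signedArea(CEA) = 13/4 ∩ 2·signedArea(FBC) = -13/24]
   → C = (-23/4, 47/8)

B = (-3, 7/2)
C = (-23/4, 47/8)
F = (-28/3, 55/6)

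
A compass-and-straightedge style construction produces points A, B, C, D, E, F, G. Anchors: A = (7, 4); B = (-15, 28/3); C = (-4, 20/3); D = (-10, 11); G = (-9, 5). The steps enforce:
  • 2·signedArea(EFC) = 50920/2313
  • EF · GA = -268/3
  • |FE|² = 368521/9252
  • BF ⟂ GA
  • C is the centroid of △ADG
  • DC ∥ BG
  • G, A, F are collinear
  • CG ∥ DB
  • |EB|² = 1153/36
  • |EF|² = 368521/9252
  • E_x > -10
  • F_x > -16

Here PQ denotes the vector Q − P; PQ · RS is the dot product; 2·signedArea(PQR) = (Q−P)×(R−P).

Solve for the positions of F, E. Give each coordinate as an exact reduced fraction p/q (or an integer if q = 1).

1. F_x = -11755/771  [G, A, F are collinear ∩ BF ⟂ GA]
2. F_y = 4156/771  [G, A, F are collinear ∩ BF ⟂ GA]
   → F = (-11755/771, 4156/771)
3. E_x = -19/2  [EF · GA = -268/3 ∩ 2·signedArea(EFC) = 50920/2313]
4. E_y = 8  [EF · GA = -268/3 ∩ 2·signedArea(EFC) = 50920/2313]
   → E = (-19/2, 8)

E = (-19/2, 8)
F = (-11755/771, 4156/771)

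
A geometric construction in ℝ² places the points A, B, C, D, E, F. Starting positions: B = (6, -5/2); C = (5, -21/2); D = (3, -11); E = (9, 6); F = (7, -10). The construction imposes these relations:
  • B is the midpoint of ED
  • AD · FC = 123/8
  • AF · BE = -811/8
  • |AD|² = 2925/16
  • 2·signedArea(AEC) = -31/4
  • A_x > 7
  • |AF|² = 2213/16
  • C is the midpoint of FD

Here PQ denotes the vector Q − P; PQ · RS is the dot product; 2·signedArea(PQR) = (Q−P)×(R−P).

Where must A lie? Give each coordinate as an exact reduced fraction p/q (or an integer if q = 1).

1. A_x = 15/2  [2·signedArea(AEC) = -31/4 ∩ AF · BE = -811/8]
2. A_y = 7/4  [2·signedArea(AEC) = -31/4 ∩ AF · BE = -811/8]
   → A = (15/2, 7/4)

A = (15/2, 7/4)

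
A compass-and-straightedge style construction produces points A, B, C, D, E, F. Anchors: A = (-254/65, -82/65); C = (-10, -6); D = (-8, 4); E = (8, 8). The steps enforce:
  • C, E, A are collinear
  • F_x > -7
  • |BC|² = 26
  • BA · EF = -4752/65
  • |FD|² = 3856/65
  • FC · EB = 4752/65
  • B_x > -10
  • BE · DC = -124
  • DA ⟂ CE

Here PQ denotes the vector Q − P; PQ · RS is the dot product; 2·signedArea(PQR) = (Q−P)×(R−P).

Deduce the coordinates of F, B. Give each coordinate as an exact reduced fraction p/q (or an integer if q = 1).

B = (-9, -1)
F = (-452/65, -236/65)

1. B_x = -9  [line 2·x + 10·y + 28 = 0 ∩ |BC|² = 26]
2. B_y = -1  [line 2·x + 10·y + 28 = 0 ∩ |BC|² = 26]
   → B = (-9, -1)
3. F_x = -452/65  [FC · EB = 4752/65 ∩ BA · EF = -4752/65]
4. F_y = -236/65  [FC · EB = 4752/65 ∩ BA · EF = -4752/65]
   → F = (-452/65, -236/65)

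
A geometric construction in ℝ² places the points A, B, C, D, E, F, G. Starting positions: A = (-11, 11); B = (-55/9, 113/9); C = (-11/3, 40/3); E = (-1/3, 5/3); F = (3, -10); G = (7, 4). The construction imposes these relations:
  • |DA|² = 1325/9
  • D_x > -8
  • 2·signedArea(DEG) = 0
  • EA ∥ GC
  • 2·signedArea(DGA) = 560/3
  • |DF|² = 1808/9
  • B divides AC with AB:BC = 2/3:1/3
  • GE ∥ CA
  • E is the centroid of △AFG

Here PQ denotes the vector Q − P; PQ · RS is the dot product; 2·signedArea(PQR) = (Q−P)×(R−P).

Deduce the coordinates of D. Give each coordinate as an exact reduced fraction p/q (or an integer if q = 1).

D = (-23/3, -2/3)

1. D_x = -23/3  [2·signedArea(DEG) = 0 ∩ 2·signedArea(DGA) = 560/3]
2. D_y = -2/3  [2·signedArea(DEG) = 0 ∩ 2·signedArea(DGA) = 560/3]
   → D = (-23/3, -2/3)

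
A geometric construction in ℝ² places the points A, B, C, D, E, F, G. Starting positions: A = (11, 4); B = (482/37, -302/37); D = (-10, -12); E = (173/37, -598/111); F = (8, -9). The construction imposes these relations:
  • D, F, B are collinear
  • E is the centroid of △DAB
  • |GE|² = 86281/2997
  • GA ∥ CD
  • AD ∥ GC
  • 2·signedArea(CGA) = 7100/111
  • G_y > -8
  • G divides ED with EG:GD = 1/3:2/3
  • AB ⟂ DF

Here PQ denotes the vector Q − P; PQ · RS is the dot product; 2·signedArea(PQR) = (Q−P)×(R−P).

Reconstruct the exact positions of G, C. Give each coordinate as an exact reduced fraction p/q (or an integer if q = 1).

1. G_x = -8/37  [G divides ED with EG:GD = 1/3:2/3]
2. G_y = -2528/333  [G divides ED with EG:GD = 1/3:2/3]
   → G = (-8/37, -2528/333)
3. C_x = -785/37  [GA ∥ CD ∩ AD ∥ GC]
4. C_y = -7856/333  [GA ∥ CD ∩ AD ∥ GC]
   → C = (-785/37, -7856/333)

C = (-785/37, -7856/333)
G = (-8/37, -2528/333)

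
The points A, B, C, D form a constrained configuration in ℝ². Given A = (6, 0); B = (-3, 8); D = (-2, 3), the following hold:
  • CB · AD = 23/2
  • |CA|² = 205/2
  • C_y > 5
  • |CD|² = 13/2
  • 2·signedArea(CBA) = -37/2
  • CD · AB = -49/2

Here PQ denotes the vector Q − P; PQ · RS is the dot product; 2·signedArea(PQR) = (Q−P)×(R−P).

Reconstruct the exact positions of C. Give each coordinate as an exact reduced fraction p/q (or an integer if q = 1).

C = (-5/2, 11/2)

1. C_x = -5/2  [2·signedArea(CBA) = -37/2 ∩ CD · AB = -49/2]
2. C_y = 11/2  [2·signedArea(CBA) = -37/2 ∩ CD · AB = -49/2]
   → C = (-5/2, 11/2)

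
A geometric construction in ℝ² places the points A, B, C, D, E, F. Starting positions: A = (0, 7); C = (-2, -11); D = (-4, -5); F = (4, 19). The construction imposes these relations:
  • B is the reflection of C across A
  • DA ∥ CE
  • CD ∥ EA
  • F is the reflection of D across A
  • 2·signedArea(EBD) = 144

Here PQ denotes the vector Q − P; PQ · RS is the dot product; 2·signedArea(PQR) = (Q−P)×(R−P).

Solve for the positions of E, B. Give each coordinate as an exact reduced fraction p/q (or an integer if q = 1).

B = (2, 25)
E = (2, 1)

1. E_x = 2  [CD ∥ EA ∩ DA ∥ CE]
2. E_y = 1  [CD ∥ EA ∩ DA ∥ CE]
   → E = (2, 1)
3. B_x = 2  [B is the reflection of C across A]
4. B_y = 25  [B is the reflection of C across A]
   → B = (2, 25)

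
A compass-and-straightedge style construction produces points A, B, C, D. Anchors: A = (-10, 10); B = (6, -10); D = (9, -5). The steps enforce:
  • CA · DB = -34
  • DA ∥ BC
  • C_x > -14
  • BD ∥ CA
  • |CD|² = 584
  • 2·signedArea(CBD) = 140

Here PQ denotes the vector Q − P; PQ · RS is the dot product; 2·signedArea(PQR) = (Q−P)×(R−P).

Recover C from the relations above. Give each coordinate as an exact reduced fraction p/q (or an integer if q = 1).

C = (-13, 5)

1. C_x = -13  [BD ∥ CA ∩ DA ∥ BC]
2. C_y = 5  [BD ∥ CA ∩ DA ∥ BC]
   → C = (-13, 5)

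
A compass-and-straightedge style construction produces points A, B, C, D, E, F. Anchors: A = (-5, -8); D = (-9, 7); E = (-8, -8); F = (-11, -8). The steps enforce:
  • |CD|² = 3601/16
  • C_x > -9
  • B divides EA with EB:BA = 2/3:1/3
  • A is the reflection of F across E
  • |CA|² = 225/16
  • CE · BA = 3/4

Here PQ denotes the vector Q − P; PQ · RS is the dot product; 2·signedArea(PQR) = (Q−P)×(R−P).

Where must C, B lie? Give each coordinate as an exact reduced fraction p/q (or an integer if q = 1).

1. B_x = -6  [B divides EA with EB:BA = 2/3:1/3]
2. B_y = -8  [B divides EA with EB:BA = 2/3:1/3]
   → B = (-6, -8)
3. C_x = -35/4  [CE · BA = 3/4]
4. C_y = -8  [|CA|² = 225/16]
   → C = (-35/4, -8)

B = (-6, -8)
C = (-35/4, -8)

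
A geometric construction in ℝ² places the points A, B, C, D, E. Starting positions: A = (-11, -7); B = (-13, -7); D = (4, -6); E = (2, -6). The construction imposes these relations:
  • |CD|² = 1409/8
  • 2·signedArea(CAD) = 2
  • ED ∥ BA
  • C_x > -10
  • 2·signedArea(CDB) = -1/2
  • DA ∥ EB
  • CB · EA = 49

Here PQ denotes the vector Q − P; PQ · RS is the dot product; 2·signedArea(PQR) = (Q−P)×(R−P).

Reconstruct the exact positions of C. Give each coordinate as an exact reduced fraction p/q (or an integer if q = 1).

C = (-37/4, -27/4)

1. C_x = -37/4  [2·signedArea(CAD) = 2 ∩ 2·signedArea(CDB) = -1/2]
2. C_y = -27/4  [2·signedArea(CAD) = 2 ∩ 2·signedArea(CDB) = -1/2]
   → C = (-37/4, -27/4)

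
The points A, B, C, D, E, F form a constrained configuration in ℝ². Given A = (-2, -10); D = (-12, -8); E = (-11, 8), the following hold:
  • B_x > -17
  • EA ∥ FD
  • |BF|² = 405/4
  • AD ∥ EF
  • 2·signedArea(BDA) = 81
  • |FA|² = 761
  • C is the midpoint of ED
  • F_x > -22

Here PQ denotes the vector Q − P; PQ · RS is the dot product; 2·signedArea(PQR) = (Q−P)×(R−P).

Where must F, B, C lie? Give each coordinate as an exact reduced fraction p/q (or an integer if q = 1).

1. F_x = -21  [EA ∥ FD ∩ AD ∥ EF]
2. F_y = 10  [EA ∥ FD ∩ AD ∥ EF]
   → F = (-21, 10)
3. B_x = -33/2  [line 2·x + 10·y + 23 = 0 ∩ |BF|² = 405/4]
4. B_y = 1  [line 2·x + 10·y + 23 = 0 ∩ |BF|² = 405/4]
   → B = (-33/2, 1)
5. C_x = -23/2  [C is the midpoint of ED]
6. C_y = 0  [C is the midpoint of ED]
   → C = (-23/2, 0)

B = (-33/2, 1)
C = (-23/2, 0)
F = (-21, 10)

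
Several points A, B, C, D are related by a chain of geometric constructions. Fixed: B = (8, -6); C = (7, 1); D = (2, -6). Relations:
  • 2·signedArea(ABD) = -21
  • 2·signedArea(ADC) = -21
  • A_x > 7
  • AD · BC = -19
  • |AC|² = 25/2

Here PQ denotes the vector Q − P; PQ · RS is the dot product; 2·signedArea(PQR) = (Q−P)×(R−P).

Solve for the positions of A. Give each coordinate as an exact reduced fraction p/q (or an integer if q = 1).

A = (15/2, -5/2)

1. A_x = 15/2  [2·signedArea(ABD) = -21 ∩ AD · BC = -19]
2. A_y = -5/2  [2·signedArea(ABD) = -21 ∩ AD · BC = -19]
   → A = (15/2, -5/2)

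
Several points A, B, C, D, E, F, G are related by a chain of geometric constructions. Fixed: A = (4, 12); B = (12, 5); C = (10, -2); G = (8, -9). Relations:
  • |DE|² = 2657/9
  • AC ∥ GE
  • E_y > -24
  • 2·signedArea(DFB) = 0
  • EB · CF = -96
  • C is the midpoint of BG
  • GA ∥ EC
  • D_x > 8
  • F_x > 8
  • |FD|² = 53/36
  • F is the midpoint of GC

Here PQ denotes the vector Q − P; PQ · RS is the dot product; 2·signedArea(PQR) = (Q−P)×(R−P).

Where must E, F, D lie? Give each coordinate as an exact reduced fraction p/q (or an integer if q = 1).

1. E_x = 14  [GA ∥ EC ∩ AC ∥ GE]
2. E_y = -23  [GA ∥ EC ∩ AC ∥ GE]
   → E = (14, -23)
3. F_x = 9  [F is the midpoint of GC]
4. F_y = -11/2  [F is the midpoint of GC]
   → F = (9, -11/2)
5. D_x = 26/3  [line -21/2·x + 3·y + 111 = 0 ∩ |DE|² = 2657/9]
6. D_y = -20/3  [line -21/2·x + 3·y + 111 = 0 ∩ |DE|² = 2657/9]
   → D = (26/3, -20/3)

D = (26/3, -20/3)
E = (14, -23)
F = (9, -11/2)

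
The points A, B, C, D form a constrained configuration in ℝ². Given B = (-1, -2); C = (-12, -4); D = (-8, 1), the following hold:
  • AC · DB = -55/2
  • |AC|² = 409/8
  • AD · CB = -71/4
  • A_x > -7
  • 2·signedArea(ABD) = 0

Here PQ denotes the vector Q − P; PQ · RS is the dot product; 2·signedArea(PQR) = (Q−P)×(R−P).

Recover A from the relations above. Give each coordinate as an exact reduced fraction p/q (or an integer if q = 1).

1. A_x = -25/4  [2·signedArea(ABD) = 0 ∩ AC · DB = -55/2]
2. A_y = 1/4  [2·signedArea(ABD) = 0 ∩ AC · DB = -55/2]
   → A = (-25/4, 1/4)

A = (-25/4, 1/4)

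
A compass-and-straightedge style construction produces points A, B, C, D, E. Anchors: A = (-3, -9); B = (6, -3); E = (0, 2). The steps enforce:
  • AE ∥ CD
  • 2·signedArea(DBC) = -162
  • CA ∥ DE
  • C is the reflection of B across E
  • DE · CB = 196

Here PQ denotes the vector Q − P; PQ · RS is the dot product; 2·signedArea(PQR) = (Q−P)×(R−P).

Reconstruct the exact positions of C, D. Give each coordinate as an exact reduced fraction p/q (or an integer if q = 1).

1. C_x = -6  [C is the reflection of B across E]
2. C_y = 7  [C is the reflection of B across E]
   → C = (-6, 7)
3. D_x = -3  [CA ∥ DE ∩ AE ∥ CD]
4. D_y = 18  [CA ∥ DE ∩ AE ∥ CD]
   → D = (-3, 18)

C = (-6, 7)
D = (-3, 18)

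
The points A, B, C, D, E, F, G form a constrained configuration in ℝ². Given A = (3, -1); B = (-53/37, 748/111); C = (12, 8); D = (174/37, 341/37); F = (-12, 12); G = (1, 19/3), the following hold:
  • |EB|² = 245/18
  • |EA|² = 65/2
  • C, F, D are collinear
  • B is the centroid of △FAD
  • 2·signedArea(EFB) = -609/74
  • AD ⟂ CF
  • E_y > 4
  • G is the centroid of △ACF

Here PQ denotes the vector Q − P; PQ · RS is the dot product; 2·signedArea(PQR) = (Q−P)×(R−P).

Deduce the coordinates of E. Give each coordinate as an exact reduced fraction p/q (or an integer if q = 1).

1. E_x = 3/2  [line 584/111·x + 391/37·y + -4103/74 = 0 ∩ |EA|² = 65/2]
2. E_y = 9/2  [line 584/111·x + 391/37·y + -4103/74 = 0 ∩ |EA|² = 65/2]
   → E = (3/2, 9/2)

E = (3/2, 9/2)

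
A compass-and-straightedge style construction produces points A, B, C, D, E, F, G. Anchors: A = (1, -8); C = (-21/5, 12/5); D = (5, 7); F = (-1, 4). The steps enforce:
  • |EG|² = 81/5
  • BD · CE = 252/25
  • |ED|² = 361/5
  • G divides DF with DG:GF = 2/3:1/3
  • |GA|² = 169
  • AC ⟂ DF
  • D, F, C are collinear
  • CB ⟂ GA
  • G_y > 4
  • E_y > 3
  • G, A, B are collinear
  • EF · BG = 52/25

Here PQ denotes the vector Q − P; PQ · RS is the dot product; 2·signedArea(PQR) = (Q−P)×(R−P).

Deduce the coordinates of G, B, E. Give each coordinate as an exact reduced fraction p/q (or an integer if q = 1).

1. G_x = 1  [G divides DF with DG:GF = 2/3:1/3]
2. G_y = 5  [G divides DF with DG:GF = 2/3:1/3]
   → G = (1, 5)
3. B_x = 1  [G, A, B are collinear ∩ CB ⟂ GA]
4. B_y = 12/5  [G, A, B are collinear ∩ CB ⟂ GA]
   → B = (1, 12/5)
5. E_x = -13/5  [EF · BG = 52/25 ∩ BD · CE = 252/25]
6. E_y = 16/5  [EF · BG = 52/25 ∩ BD · CE = 252/25]
   → E = (-13/5, 16/5)

B = (1, 12/5)
E = (-13/5, 16/5)
G = (1, 5)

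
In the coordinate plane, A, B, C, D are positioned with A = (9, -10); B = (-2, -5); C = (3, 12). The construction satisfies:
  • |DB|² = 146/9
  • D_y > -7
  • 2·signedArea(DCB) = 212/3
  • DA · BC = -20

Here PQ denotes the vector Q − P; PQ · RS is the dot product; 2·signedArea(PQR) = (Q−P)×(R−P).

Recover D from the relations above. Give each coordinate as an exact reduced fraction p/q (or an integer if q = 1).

1. D_x = 5/3  [DA · BC = -20 ∩ 2·signedArea(DCB) = 212/3]
2. D_y = -20/3  [DA · BC = -20 ∩ 2·signedArea(DCB) = 212/3]
   → D = (5/3, -20/3)

D = (5/3, -20/3)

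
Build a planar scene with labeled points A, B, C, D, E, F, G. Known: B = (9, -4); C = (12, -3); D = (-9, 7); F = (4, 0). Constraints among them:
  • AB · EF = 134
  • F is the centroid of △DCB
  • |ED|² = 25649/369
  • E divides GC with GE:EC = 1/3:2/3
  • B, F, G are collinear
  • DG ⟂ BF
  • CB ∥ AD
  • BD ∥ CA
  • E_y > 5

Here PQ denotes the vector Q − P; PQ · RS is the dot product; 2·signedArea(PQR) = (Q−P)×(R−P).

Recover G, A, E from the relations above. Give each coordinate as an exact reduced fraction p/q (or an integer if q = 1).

A = (-6, 8)
E = (-110/123, 207/41)
G = (-301/41, 372/41)

1. G_x = -301/41  [B, F, G are collinear ∩ DG ⟂ BF]
2. G_y = 372/41  [B, F, G are collinear ∩ DG ⟂ BF]
   → G = (-301/41, 372/41)
3. A_x = -6  [CB ∥ AD ∩ BD ∥ CA]
4. A_y = 8  [CB ∥ AD ∩ BD ∥ CA]
   → A = (-6, 8)
5. E_x = -110/123  [E divides GC with GE:EC = 1/3:2/3]
6. E_y = 207/41  [E divides GC with GE:EC = 1/3:2/3]
   → E = (-110/123, 207/41)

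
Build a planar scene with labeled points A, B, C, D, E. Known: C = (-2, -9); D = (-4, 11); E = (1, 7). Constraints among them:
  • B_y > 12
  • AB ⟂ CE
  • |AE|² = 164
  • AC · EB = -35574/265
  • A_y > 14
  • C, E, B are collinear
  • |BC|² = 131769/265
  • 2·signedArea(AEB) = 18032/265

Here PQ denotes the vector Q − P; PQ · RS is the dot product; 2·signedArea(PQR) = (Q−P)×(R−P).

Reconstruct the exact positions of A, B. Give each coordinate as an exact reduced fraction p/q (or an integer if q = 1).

A = (-9, 15)
B = (559/265, 3423/265)

1. B_x = 559/265  [line -16·x + 3·y + -5 = 0 ∩ |BC|² = 131769/265]
2. B_y = 3423/265  [line -16·x + 3·y + -5 = 0 ∩ |BC|² = 131769/265]
   → B = (559/265, 3423/265)
3. A_x = -9  [AC · EB = -35574/265 ∩ 2·signedArea(AEB) = 18032/265]
4. A_y = 15  [AC · EB = -35574/265 ∩ 2·signedArea(AEB) = 18032/265]
   → A = (-9, 15)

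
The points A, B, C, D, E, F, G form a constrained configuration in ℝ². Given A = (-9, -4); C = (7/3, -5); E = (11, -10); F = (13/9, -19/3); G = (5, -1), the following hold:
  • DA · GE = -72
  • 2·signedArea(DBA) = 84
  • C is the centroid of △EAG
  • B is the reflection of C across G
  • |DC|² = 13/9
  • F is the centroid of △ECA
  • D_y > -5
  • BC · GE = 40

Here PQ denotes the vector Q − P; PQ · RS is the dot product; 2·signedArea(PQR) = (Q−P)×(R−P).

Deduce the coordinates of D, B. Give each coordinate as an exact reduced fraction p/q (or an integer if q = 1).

B = (23/3, 3)
D = (3, -4)

1. D_x = 3  [line -6·x + 9·y + 54 = 0 ∩ |DC|² = 13/9]
2. D_y = -4  [line -6·x + 9·y + 54 = 0 ∩ |DC|² = 13/9]
   → D = (3, -4)
3. B_x = 23/3  [2·signedArea(DBA) = 84 ∩ B is the reflection of C across G]
4. B_y = 3  [2·signedArea(DBA) = 84 ∩ B is the reflection of C across G]
   → B = (23/3, 3)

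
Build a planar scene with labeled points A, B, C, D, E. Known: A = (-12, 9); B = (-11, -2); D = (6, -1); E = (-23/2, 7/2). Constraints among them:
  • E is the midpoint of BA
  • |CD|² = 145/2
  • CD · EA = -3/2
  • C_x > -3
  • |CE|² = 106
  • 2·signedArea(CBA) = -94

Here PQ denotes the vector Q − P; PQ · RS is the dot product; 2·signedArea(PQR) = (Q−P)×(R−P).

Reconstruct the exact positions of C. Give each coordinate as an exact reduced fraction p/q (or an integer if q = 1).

C = (-5/2, -3/2)

1. C_x = -5/2  [2·signedArea(CBA) = -94 ∩ CD · EA = -3/2]
2. C_y = -3/2  [2·signedArea(CBA) = -94 ∩ CD · EA = -3/2]
   → C = (-5/2, -3/2)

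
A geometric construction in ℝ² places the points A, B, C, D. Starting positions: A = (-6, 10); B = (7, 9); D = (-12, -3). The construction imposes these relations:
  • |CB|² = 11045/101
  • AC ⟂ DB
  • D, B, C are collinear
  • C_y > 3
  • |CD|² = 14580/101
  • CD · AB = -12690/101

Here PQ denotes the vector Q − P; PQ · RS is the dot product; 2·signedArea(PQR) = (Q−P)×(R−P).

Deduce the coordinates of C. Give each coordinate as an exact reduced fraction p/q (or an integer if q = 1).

C = (-186/101, 345/101)

1. C_x = -186/101  [D, B, C are collinear ∩ AC ⟂ DB]
2. C_y = 345/101  [D, B, C are collinear ∩ AC ⟂ DB]
   → C = (-186/101, 345/101)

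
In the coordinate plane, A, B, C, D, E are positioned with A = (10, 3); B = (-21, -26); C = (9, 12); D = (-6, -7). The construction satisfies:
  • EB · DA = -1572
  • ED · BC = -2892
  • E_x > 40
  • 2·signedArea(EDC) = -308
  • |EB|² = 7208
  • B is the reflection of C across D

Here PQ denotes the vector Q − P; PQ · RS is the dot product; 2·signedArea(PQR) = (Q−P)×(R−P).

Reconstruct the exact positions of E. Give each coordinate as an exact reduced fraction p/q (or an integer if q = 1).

1. E_x = 41  [2·signedArea(EDC) = -308 ∩ EB · DA = -1572]
2. E_y = 32  [2·signedArea(EDC) = -308 ∩ EB · DA = -1572]
   → E = (41, 32)

E = (41, 32)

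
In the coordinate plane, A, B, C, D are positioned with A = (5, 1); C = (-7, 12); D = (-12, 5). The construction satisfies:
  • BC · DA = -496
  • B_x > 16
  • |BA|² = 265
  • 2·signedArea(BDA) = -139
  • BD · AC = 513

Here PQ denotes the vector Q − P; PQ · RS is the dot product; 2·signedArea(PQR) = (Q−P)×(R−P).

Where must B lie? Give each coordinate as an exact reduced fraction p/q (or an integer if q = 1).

1. B_x = 17  [BC · DA = -496 ∩ 2·signedArea(BDA) = -139]
2. B_y = -10  [BC · DA = -496 ∩ 2·signedArea(BDA) = -139]
   → B = (17, -10)

B = (17, -10)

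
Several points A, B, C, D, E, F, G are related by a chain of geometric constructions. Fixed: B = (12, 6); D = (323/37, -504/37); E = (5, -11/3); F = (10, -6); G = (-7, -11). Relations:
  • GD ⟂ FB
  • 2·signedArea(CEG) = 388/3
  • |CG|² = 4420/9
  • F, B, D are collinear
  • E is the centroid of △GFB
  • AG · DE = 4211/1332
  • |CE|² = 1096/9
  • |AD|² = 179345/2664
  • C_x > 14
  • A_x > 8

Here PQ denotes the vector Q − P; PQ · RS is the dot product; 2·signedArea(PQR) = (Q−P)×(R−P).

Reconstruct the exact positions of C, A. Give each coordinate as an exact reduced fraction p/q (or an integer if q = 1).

1. C_x = 15  [line 22/3·x + -12·y + -210 = 0 ∩ |CG|² = 4420/9]
2. C_y = -25/3  [line 22/3·x + -12·y + -210 = 0 ∩ |CG|² = 4420/9]
   → C = (15, -25/3)
3. A_x = 35/4  [line 138/37·x + -1105/111·y + -115295/1332 = 0 ∩ |AD|² = 179345/2664]
4. A_y = -65/12  [line 138/37·x + -1105/111·y + -115295/1332 = 0 ∩ |AD|² = 179345/2664]
   → A = (35/4, -65/12)

A = (35/4, -65/12)
C = (15, -25/3)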